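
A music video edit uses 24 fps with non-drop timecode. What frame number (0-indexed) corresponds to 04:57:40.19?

frame 428659

Total seconds to the label: (4 × 3600 + 57 × 60 + 40) = 17860.
Frame index = 17860 × 24 + 19 = 428659.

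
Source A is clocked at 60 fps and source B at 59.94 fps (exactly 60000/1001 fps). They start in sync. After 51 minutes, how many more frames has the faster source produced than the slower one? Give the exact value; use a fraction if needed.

51 min = 3060 s.
A emits 60 × 3060 = 183600 frames; B emits 60000/1001 × 3060 = 183600000/1001.
Difference = 183600/1001 frames (≈ 183.4166); B is behind A.

183600/1001 frames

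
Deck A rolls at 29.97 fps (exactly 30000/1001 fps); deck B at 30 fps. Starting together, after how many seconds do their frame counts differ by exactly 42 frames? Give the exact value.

The gap grows by |30 − 30000/1001| = 30/1001 frames per second.
Time for a 42-frame gap: 42 ÷ (30/1001) = 1401.4 s.

1401.4 seconds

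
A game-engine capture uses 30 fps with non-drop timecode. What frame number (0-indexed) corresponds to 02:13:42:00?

Total seconds to the label: (2 × 3600 + 13 × 60 + 42) = 8022.
Frame index = 8022 × 30 + 0 = 240660.

frame 240660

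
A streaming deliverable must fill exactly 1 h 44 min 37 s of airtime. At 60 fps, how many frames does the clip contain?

1 h 44 min 37 s = 6277 s.
Frames = 6277 × 60 = 376620.

376620 frames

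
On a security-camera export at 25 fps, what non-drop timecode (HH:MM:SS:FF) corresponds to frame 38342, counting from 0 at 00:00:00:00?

38342 ÷ 25 = 1533 full seconds, remainder 17 frames.
1533 s = 0 h 25 min 33 s.
Timecode: 00:25:33:17.

00:25:33:17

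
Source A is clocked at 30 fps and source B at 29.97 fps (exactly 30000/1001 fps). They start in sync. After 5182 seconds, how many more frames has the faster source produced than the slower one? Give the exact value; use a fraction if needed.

A emits 30 × 5182 = 155460 frames; B emits 30000/1001 × 5182 = 155460000/1001.
Difference = 155460/1001 frames (≈ 155.3047); B is behind A.

155460/1001 frames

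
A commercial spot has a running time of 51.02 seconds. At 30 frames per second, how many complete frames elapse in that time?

1530 frames

Frames = 51.02 × 30 = 7653/5 ≈ 1530.6000.
Complete frames: 1530.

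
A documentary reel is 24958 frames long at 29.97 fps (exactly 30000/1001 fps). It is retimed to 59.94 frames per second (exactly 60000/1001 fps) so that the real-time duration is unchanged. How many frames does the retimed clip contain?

49916 frames

Frames at target rate = 24958 × (60000/1001) / (30000/1001) = 49916.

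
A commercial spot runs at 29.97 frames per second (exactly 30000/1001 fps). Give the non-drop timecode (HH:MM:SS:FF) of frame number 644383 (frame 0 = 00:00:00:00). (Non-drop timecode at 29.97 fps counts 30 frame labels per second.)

05:57:59:13

644383 ÷ 30 = 21479 full seconds, remainder 13 frames.
21479 s = 5 h 57 min 59 s.
Timecode: 05:57:59:13.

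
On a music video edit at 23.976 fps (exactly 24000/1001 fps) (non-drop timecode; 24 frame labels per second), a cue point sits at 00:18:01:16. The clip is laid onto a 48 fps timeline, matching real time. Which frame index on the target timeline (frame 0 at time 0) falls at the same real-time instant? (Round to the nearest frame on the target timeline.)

frame 51972

Source frame index: (0×3600 + 18×60 + 1) × 24 + 16 = 25960.
Real time: 25960 / (24000/1001) = 649649/600 s.
Target frame: (649649/600) × (48) = 1299298/25 ≈ 51971.920 → 51972.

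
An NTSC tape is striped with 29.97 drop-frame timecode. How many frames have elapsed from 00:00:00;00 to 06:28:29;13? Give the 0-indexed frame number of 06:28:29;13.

698583

Complete 10-minute blocks: 38, each 17982 frames → 683316.
Remaining 8 whole minutes in the current block: 1800 + 7 × 1798 = 14386 frames.
Within the current minute: 29 × 30 + 13 − 2 = 881 (labels ;00/;01 skipped at this minute). Total = 683316 + 14386 + 881 = 698583.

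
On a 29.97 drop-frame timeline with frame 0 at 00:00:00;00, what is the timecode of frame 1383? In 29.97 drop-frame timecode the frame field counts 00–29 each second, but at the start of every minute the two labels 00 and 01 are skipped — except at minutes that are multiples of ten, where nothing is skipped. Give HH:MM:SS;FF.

Ten DF minutes hold 17982 frames, so frame 1383 lies in block 0 (frames 0–17981) with 1383 frames into that block.
The block's first minute is 1800 frames and the rest 1798 each; 1383 frames reaches minute 0, so 0 × 18 + 0 × 2 = 0 labels have been skipped so far.
Adding those back, label number 1383 + 0 = 1383 at 30 labels/s is 46 s + 3 f = 0 h 0 min 46 s frame 3, i.e. 00:00:46;03.

00:00:46;03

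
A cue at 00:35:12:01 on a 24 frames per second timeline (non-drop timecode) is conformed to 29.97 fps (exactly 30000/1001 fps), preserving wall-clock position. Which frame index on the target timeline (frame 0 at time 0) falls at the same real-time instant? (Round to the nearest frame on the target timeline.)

frame 63298

Source frame index: (0×3600 + 35×60 + 12) × 24 + 1 = 50689.
Real time: 50689 / (24) = 50689/24 s.
Target frame: (50689/24) × (30000/1001) = 63361250/1001 ≈ 63297.952 → 63298.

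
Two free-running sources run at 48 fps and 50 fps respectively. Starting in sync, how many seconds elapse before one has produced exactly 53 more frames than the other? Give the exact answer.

26.5 seconds

The gap grows by |50 − 48| = 2 frames per second.
Time for a 53-frame gap: 53 ÷ (2) = 26.5 s.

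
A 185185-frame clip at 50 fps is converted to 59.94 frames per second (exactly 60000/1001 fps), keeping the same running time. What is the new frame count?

222000 frames

Target frames = source frames × (target rate / source rate) = 185185 × (60000/1001)/(50) = 185185 × 1200/1001 = 222000.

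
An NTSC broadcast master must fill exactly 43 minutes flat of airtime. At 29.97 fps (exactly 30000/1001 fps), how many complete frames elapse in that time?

43 min = 2580 s.
Frames = 2580 × 30000/1001 = 77400000/1001 ≈ 77322.6773.
Complete frames: 77322.

77322 frames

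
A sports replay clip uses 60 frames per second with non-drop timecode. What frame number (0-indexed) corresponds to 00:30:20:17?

Total seconds to the label: (0 × 3600 + 30 × 60 + 20) = 1820.
Frame index = 1820 × 60 + 17 = 109217.

109217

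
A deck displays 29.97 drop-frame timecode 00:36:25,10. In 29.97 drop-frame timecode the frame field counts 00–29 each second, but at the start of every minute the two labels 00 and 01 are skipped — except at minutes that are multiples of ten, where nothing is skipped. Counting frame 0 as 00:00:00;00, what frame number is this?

Complete 10-minute blocks: 3, each 17982 frames → 53946.
Remaining 6 whole minutes in the current block: 1800 + 5 × 1798 = 10790 frames.
Within the current minute: 25 × 30 + 10 − 2 = 758 (labels ;00/;01 skipped at this minute). Total = 53946 + 10790 + 758 = 65494.

65494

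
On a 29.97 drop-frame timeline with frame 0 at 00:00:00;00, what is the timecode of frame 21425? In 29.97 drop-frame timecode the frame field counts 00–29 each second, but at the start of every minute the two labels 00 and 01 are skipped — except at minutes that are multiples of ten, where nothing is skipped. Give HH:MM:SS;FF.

Ten DF minutes hold 17982 frames, so frame 21425 lies in block 1 (frames 17982–35963) with 3443 frames into that block.
The block's first minute is 1800 frames and the rest 1798 each; 3443 frames reaches minute 1, so 1 × 18 + 1 × 2 = 20 labels have been skipped so far.
Adding those back, label number 21425 + 20 = 21445 at 30 labels/s is 714 s + 25 f = 0 h 11 min 54 s frame 25, i.e. 00:11:54;25.

00:11:54;25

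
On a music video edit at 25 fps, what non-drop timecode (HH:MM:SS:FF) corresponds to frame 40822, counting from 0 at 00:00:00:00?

40822 ÷ 25 = 1632 full seconds, remainder 22 frames.
1632 s = 0 h 27 min 12 s.
Timecode: 00:27:12:22.

00:27:12:22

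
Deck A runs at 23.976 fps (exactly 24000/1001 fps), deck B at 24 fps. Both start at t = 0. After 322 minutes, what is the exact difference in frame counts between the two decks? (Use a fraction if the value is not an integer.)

322 min = 19320 s.
A emits 24000/1001 × 19320 = 66240000/143 frames; B emits 24 × 19320 = 463680.
Difference = 66240/143 frames (≈ 463.2168); B is ahead of A.

66240/143 frames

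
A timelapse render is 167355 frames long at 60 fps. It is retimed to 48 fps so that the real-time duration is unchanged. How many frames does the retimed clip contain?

133884 frames

Target frames = source frames × (target rate / source rate) = 167355 × (48)/(60) = 167355 × 4/5 = 133884.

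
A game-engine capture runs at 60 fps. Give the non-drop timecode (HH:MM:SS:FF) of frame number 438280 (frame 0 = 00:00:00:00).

438280 ÷ 60 = 7304 full seconds, remainder 40 frames.
7304 s = 2 h 1 min 44 s.
Timecode: 02:01:44:40.

02:01:44:40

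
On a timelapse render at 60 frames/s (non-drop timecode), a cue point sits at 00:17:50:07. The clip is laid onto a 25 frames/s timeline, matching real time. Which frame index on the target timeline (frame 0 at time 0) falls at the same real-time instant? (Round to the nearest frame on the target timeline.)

Source frame index: (0×3600 + 17×60 + 50) × 60 + 7 = 64207.
Real time: 64207 / (60) = 64207/60 s.
Target frame: (64207/60) × (25) = 321035/12 ≈ 26752.917 → 26753.

frame 26753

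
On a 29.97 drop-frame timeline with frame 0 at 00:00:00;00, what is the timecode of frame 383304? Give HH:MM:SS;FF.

Each 10-minute DF block holds 10 × 60 × 30 − 9 × 2 = 17982 frames. 383304 ÷ 17982 → 21 full blocks, remainder 5682.
Within the partial block the first minute is 1800 frames and each further minute 1798, so 3 further minute boundaries passed. Total skipped labels = 18 × 21 + 2 × 3 = 384.
Non-drop label index = 383304 + 384 = 383688; at 30 labels/s that is 03:33:09:18, i.e. DF 03:33:09;18.

03:33:09;18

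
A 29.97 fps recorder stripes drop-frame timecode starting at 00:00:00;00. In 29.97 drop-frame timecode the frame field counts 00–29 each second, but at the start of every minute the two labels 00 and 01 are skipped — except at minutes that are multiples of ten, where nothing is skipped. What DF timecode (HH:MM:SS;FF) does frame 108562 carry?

01:00:22;10

Ten DF minutes hold 17982 frames, so frame 108562 lies in block 6 (frames 107892–125873) with 670 frames into that block.
The block's first minute is 1800 frames and the rest 1798 each; 670 frames reaches minute 0, so 6 × 18 + 0 × 2 = 108 labels have been skipped so far.
Adding those back, label number 108562 + 108 = 108670 at 30 labels/s is 3622 s + 10 f = 1 h 0 min 22 s frame 10, i.e. 01:00:22;10.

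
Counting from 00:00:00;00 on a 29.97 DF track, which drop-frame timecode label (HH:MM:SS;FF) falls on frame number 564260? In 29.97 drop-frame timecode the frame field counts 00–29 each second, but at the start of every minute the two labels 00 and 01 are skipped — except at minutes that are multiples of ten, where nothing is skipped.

05:13:47;14

Ten DF minutes hold 17982 frames, so frame 564260 lies in block 31 (frames 557442–575423) with 6818 frames into that block.
The block's first minute is 1800 frames and the rest 1798 each; 6818 frames reaches minute 3, so 31 × 18 + 3 × 2 = 564 labels have been skipped so far.
Adding those back, label number 564260 + 564 = 564824 at 30 labels/s is 18827 s + 14 f = 5 h 13 min 47 s frame 14, i.e. 05:13:47;14.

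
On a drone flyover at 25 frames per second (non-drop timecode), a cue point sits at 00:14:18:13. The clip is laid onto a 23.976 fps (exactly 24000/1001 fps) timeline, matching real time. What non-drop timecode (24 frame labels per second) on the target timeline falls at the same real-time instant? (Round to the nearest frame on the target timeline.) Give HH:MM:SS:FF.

Source frame index: (0×3600 + 14×60 + 18) × 25 + 13 = 21463.
Real time: 21463 / (25) = 21463/25 s.
Target frame: (21463/25) × (24000/1001) = 1584960/77 ≈ 20583.896 → 20584.
At 24 labels/s: frame 20584 → 00:14:17:16.

00:14:17:16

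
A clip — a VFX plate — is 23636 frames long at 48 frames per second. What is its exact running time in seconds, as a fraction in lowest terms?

5909/12 seconds

Running time = 23636 ÷ (48) = 23636 × 1/48 = 5909/12 s.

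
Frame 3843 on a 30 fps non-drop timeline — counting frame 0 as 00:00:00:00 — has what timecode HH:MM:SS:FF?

00:02:08:03

3843 ÷ 30 = 128 full seconds, remainder 3 frames.
128 s = 0 h 2 min 8 s.
Timecode: 00:02:08:03.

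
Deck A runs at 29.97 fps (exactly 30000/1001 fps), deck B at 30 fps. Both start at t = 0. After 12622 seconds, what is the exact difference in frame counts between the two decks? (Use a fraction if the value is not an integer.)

A emits 30000/1001 × 12622 = 378660000/1001 frames; B emits 30 × 12622 = 378660.
Difference = 378660/1001 frames (≈ 378.2817); B is ahead of A.

378660/1001 frames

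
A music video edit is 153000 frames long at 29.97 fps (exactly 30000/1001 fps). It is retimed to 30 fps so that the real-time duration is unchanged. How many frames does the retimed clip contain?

153153 frames

Target frames = source frames × (target rate / source rate) = 153000 × (30)/(30000/1001) = 153000 × 1001/1000 = 153153.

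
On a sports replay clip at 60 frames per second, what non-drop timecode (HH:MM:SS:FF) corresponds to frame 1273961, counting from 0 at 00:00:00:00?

05:53:52:41

1273961 ÷ 60 = 21232 full seconds, remainder 41 frames.
21232 s = 5 h 53 min 52 s.
Timecode: 05:53:52:41.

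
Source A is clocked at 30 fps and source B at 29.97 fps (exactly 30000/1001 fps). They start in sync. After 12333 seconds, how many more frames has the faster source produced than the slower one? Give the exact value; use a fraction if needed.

A emits 30 × 12333 = 369990 frames; B emits 30000/1001 × 12333 = 369990000/1001.
Difference = 369990/1001 frames (≈ 369.6204); B is behind A.

369990/1001 frames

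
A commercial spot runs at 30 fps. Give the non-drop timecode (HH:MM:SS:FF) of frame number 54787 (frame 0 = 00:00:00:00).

00:30:26:07

54787 ÷ 30 = 1826 full seconds, remainder 7 frames.
1826 s = 0 h 30 min 26 s.
Timecode: 00:30:26:07.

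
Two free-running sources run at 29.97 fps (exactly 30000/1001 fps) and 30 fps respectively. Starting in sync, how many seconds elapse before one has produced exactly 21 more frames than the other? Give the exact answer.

700.7 seconds

The gap grows by |30 − 30000/1001| = 30/1001 frames per second.
Time for a 21-frame gap: 21 ÷ (30/1001) = 700.7 s.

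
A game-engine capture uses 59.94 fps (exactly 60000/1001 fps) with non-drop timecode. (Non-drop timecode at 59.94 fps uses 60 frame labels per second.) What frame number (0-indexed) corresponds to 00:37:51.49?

Total seconds to the label: (0 × 3600 + 37 × 60 + 51) = 2271.
Frame index = 2271 × 60 + 49 = 136309.

136309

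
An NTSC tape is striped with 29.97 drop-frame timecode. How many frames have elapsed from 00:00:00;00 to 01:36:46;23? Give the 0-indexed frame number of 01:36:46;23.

174029

As if non-drop at 30 labels/s: (1 × 3600 + 36 × 60 + 46) × 30 + 23 = 174203.
Minute boundaries passed: 96; those not divisible by 10: 96 − 9 = 87; dropped labels = 2 × 87 = 174.
Actual frame index = 174203 − 174 = 174029.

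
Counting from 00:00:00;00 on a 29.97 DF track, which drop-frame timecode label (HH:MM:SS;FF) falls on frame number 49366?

Each 10-minute DF block holds 10 × 60 × 30 − 9 × 2 = 17982 frames. 49366 ÷ 17982 → 2 full blocks, remainder 13402.
Within the partial block the first minute is 1800 frames and each further minute 1798, so 7 further minute boundaries passed. Total skipped labels = 18 × 2 + 2 × 7 = 50.
Non-drop label index = 49366 + 50 = 49416; at 30 labels/s that is 00:27:27:06, i.e. DF 00:27:27;06.

00:27:27;06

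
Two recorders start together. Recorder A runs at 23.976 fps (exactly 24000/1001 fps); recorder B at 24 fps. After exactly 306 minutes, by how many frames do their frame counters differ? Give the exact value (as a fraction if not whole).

306 min = 18360 s.
A emits 24000/1001 × 18360 = 440640000/1001 frames; B emits 24 × 18360 = 440640.
Difference = 440640/1001 frames (≈ 440.1998); B is ahead of A.

440640/1001 frames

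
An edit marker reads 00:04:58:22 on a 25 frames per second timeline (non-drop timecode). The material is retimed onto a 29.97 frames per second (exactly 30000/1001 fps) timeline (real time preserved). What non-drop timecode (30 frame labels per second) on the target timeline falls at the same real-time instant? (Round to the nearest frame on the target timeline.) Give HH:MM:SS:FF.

Source frame index: (0×3600 + 4×60 + 58) × 25 + 22 = 7472.
Real time: 7472 / (25) = 7472/25 s.
Target frame: (7472/25) × (30000/1001) = 8966400/1001 ≈ 8957.443 → 8957.
At 30 labels/s: frame 8957 → 00:04:58:17.

00:04:58:17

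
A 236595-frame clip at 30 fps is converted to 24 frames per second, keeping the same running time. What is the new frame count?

189276 frames

Target frames = source frames × (target rate / source rate) = 236595 × (24)/(30) = 236595 × 4/5 = 189276.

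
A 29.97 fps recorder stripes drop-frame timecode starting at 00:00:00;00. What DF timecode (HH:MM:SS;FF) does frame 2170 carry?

00:01:12;12

Ten DF minutes hold 17982 frames, so frame 2170 lies in block 0 (frames 0–17981) with 2170 frames into that block.
The block's first minute is 1800 frames and the rest 1798 each; 2170 frames reaches minute 1, so 0 × 18 + 1 × 2 = 2 labels have been skipped so far.
Adding those back, label number 2170 + 2 = 2172 at 30 labels/s is 72 s + 12 f = 0 h 1 min 12 s frame 12, i.e. 00:01:12;12.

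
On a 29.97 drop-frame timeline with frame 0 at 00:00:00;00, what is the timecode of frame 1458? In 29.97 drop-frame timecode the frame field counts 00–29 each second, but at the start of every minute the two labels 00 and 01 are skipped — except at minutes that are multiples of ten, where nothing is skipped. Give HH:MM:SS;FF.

Each 10-minute DF block holds 10 × 60 × 30 − 9 × 2 = 17982 frames. 1458 ÷ 17982 → 0 full blocks, remainder 1458.
Within the partial block the first minute is 1800 frames and each further minute 1798, so 0 further minute boundaries passed. Total skipped labels = 18 × 0 + 2 × 0 = 0.
Non-drop label index = 1458 + 0 = 1458; at 30 labels/s that is 00:00:48:18, i.e. DF 00:00:48;18.

00:00:48;18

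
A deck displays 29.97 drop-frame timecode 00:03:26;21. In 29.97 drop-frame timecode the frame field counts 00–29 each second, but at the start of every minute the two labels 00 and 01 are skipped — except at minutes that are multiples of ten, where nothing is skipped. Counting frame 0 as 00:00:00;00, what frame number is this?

6195

As if non-drop at 30 labels/s: (0 × 3600 + 3 × 60 + 26) × 30 + 21 = 6201.
Minute boundaries passed: 3; those not divisible by 10: 3 − 0 = 3; dropped labels = 2 × 3 = 6.
Actual frame index = 6201 − 6 = 6195.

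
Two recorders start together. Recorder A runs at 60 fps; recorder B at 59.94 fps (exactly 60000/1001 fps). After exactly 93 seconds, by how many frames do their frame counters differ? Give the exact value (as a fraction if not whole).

5580/1001 frames

A emits 60 × 93 = 5580 frames; B emits 60000/1001 × 93 = 5580000/1001.
Difference = 5580/1001 frames (≈ 5.5744); B is behind A.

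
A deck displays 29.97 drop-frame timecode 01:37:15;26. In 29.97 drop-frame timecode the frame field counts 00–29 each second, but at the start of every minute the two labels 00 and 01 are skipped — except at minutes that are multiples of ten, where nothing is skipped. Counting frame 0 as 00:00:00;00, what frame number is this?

174900

As if non-drop at 30 labels/s: (1 × 3600 + 37 × 60 + 15) × 30 + 26 = 175076.
Minute boundaries passed: 97; those not divisible by 10: 97 − 9 = 88; dropped labels = 2 × 88 = 176.
Actual frame index = 175076 − 176 = 174900.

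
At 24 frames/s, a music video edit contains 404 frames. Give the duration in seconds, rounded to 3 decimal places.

16.833 seconds

Running time = 404 × 1/24 = 101/6 s ≈ 16.833 s.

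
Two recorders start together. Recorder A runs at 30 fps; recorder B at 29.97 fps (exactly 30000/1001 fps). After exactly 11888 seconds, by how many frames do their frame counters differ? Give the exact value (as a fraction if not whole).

356640/1001 frames

A emits 30 × 11888 = 356640 frames; B emits 30000/1001 × 11888 = 356640000/1001.
Difference = 356640/1001 frames (≈ 356.2837); B is behind A.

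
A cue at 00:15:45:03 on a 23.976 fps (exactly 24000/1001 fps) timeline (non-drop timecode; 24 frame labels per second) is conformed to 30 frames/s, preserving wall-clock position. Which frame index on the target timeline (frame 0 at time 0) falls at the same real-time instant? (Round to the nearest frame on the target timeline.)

frame 28382

Source frame index: (0×3600 + 15×60 + 45) × 24 + 3 = 22683.
Real time: 22683 / (24000/1001) = 7568561/8000 s.
Target frame: (7568561/8000) × (30) = 22705683/800 ≈ 28382.104 → 28382.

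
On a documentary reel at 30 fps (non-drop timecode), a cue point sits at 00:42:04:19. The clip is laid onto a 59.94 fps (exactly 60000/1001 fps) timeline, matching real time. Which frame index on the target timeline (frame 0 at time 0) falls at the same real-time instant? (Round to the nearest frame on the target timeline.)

frame 151327

Source frame index: (0×3600 + 42×60 + 4) × 30 + 19 = 75739.
Real time: 75739 / (30) = 75739/30 s.
Target frame: (75739/30) × (60000/1001) = 151478000/1001 ≈ 151326.673 → 151327.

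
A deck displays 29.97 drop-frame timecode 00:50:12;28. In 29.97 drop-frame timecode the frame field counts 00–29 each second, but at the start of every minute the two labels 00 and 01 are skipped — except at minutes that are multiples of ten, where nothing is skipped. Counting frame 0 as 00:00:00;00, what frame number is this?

90298

As if non-drop at 30 labels/s: (0 × 3600 + 50 × 60 + 12) × 30 + 28 = 90388.
Minute boundaries passed: 50; those not divisible by 10: 50 − 5 = 45; dropped labels = 2 × 45 = 90.
Actual frame index = 90388 − 90 = 90298.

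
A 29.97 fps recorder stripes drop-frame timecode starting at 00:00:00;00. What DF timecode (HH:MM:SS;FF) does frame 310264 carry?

02:52:32;14

Each 10-minute DF block holds 10 × 60 × 30 − 9 × 2 = 17982 frames. 310264 ÷ 17982 → 17 full blocks, remainder 4570.
Within the partial block the first minute is 1800 frames and each further minute 1798, so 2 further minute boundaries passed. Total skipped labels = 18 × 17 + 2 × 2 = 310.
Non-drop label index = 310264 + 310 = 310574; at 30 labels/s that is 02:52:32:14, i.e. DF 02:52:32;14.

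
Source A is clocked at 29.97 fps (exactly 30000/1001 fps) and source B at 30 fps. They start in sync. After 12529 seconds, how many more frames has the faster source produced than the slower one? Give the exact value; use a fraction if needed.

A emits 30000/1001 × 12529 = 34170000/91 frames; B emits 30 × 12529 = 375870.
Difference = 34170/91 frames (≈ 375.4945); B is ahead of A.

34170/91 frames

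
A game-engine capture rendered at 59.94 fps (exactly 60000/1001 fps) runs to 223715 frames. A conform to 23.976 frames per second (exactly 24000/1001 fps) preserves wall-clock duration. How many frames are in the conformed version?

Target frames = source frames × (target rate / source rate) = 223715 × (24000/1001)/(60000/1001) = 223715 × 2/5 = 89486.

89486 frames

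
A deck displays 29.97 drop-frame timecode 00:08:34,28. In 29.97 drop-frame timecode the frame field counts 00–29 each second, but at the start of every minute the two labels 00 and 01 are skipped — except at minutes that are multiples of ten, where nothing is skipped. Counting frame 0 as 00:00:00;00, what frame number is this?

15432

Complete 10-minute blocks: 0, each 17982 frames → 0.
Remaining 8 whole minutes in the current block: 1800 + 7 × 1798 = 14386 frames.
Within the current minute: 34 × 30 + 28 − 2 = 1046 (labels ;00/;01 skipped at this minute). Total = 0 + 14386 + 1046 = 15432.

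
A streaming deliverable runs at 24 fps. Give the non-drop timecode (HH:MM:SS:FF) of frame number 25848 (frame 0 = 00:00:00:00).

25848 ÷ 24 = 1077 full seconds, remainder 0 frames.
1077 s = 0 h 17 min 57 s.
Timecode: 00:17:57:00.

00:17:57:00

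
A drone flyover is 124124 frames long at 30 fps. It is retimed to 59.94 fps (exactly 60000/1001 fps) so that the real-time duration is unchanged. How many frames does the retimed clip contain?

248000 frames

Target frames = source frames × (target rate / source rate) = 124124 × (60000/1001)/(30) = 124124 × 2000/1001 = 248000.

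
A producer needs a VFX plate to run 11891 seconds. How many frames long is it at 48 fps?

Frames = 11891 × 48 = 570768.

570768 frames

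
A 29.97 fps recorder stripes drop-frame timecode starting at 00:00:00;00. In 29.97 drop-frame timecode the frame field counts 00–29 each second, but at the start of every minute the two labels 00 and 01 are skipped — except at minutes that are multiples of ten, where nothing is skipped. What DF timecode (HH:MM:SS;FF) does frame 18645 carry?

Each 10-minute DF block holds 10 × 60 × 30 − 9 × 2 = 17982 frames. 18645 ÷ 17982 → 1 full block, remainder 663.
Within the partial block the first minute is 1800 frames and each further minute 1798, so 0 further minute boundaries passed. Total skipped labels = 18 × 1 + 2 × 0 = 18.
Non-drop label index = 18645 + 18 = 18663; at 30 labels/s that is 00:10:22:03, i.e. DF 00:10:22;03.

00:10:22;03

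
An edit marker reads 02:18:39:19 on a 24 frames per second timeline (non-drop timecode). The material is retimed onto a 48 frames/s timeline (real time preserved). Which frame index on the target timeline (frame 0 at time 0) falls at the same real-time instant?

Source frame index: (2×3600 + 18×60 + 39) × 24 + 19 = 199675.
Real time: 199675 / (24) = 199675/24 s.
Target frame: (199675/24) × (48) = 399350.

frame 399350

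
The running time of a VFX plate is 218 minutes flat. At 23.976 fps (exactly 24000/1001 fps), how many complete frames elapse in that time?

218 min = 13080 s.
Frames = 13080 × 24000/1001 = 313920000/1001 ≈ 313606.3936.
Complete frames: 313606.

313606 frames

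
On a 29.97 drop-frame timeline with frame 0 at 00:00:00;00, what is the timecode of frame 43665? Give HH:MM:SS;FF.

00:24:16;29

Each 10-minute DF block holds 10 × 60 × 30 − 9 × 2 = 17982 frames. 43665 ÷ 17982 → 2 full blocks, remainder 7701.
Within the partial block the first minute is 1800 frames and each further minute 1798, so 4 further minute boundaries passed. Total skipped labels = 18 × 2 + 2 × 4 = 44.
Non-drop label index = 43665 + 44 = 43709; at 30 labels/s that is 00:24:16:29, i.e. DF 00:24:16;29.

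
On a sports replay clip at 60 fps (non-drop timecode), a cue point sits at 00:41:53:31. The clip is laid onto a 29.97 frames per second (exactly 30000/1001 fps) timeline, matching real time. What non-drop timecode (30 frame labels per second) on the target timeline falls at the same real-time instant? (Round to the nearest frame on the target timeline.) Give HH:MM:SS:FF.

00:41:51:00

Source frame index: (0×3600 + 41×60 + 53) × 60 + 31 = 150811.
Real time: 150811 / (60) = 150811/60 s.
Target frame: (150811/60) × (30000/1001) = 75405500/1001 ≈ 75330.170 → 75330.
At 30 labels/s: frame 75330 → 00:41:51:00.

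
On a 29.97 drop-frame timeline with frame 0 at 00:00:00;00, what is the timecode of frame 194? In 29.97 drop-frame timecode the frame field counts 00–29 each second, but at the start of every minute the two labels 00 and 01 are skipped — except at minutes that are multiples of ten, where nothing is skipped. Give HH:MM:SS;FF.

00:00:06;14

Ten DF minutes hold 17982 frames, so frame 194 lies in block 0 (frames 0–17981) with 194 frames into that block.
The block's first minute is 1800 frames and the rest 1798 each; 194 frames reaches minute 0, so 0 × 18 + 0 × 2 = 0 labels have been skipped so far.
Adding those back, label number 194 + 0 = 194 at 30 labels/s is 6 s + 14 f = 0 h 0 min 6 s frame 14, i.e. 00:00:06;14.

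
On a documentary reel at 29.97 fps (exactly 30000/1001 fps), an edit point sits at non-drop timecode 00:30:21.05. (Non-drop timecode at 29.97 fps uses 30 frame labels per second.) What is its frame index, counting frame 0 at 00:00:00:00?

frame 54635

Total seconds to the label: (0 × 3600 + 30 × 60 + 21) = 1821.
Frame index = 1821 × 30 + 5 = 54635.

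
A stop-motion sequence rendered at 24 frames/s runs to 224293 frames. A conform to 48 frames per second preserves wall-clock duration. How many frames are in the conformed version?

448586 frames

Target frames = source frames × (target rate / source rate) = 224293 × (48)/(24) = 224293 × 2 = 448586.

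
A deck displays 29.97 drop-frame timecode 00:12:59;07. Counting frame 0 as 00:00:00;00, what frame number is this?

As if non-drop at 30 labels/s: (0 × 3600 + 12 × 60 + 59) × 30 + 7 = 23377.
Minute boundaries passed: 12; those not divisible by 10: 12 − 1 = 11; dropped labels = 2 × 11 = 22.
Actual frame index = 23377 − 22 = 23355.

23355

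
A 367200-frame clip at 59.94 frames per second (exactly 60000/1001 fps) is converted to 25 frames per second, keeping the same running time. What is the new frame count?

153153 frames

Target frames = source frames × (target rate / source rate) = 367200 × (25)/(60000/1001) = 367200 × 1001/2400 = 153153.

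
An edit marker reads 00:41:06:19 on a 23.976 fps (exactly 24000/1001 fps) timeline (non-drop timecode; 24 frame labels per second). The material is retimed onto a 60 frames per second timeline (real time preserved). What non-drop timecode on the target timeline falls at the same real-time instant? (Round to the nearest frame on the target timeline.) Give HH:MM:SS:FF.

Source frame index: (0×3600 + 41×60 + 6) × 24 + 19 = 59203.
Real time: 59203 / (24000/1001) = 59262203/24000 s.
Target frame: (59262203/24000) × (60) = 59262203/400 ≈ 148155.508 → 148156.
At 60 labels/s: frame 148156 → 00:41:09:16.

00:41:09:16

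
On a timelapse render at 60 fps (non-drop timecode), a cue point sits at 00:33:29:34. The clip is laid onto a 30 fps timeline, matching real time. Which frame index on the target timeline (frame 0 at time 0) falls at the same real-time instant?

Source frame index: (0×3600 + 33×60 + 29) × 60 + 34 = 120574.
Real time: 120574 / (60) = 60287/30 s.
Target frame: (60287/30) × (30) = 60287.

frame 60287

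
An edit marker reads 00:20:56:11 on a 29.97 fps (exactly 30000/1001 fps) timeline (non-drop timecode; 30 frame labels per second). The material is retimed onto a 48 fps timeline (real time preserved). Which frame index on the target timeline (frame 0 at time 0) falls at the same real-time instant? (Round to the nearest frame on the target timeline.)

frame 60366

Source frame index: (0×3600 + 20×60 + 56) × 30 + 11 = 37691.
Real time: 37691 / (30000/1001) = 37728691/30000 s.
Target frame: (37728691/30000) × (48) = 37728691/625 ≈ 60365.906 → 60366.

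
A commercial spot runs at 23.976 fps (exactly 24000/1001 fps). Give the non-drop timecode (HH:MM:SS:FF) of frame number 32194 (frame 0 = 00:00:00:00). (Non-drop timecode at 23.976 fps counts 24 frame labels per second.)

32194 ÷ 24 = 1341 full seconds, remainder 10 frames.
1341 s = 0 h 22 min 21 s.
Timecode: 00:22:21:10.

00:22:21:10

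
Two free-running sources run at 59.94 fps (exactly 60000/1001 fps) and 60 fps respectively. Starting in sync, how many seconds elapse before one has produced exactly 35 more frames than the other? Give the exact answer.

The gap grows by |60 − 60000/1001| = 60/1001 frames per second.
Time for a 35-frame gap: 35 ÷ (60/1001) = 7007/12 s.

7007/12 seconds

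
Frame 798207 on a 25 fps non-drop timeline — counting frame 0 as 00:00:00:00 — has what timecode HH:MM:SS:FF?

798207 ÷ 25 = 31928 full seconds, remainder 7 frames.
31928 s = 8 h 52 min 8 s.
Timecode: 08:52:08:07.

08:52:08:07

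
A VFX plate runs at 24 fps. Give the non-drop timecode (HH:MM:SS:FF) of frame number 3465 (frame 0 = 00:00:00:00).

00:02:24:09

3465 ÷ 24 = 144 full seconds, remainder 9 frames.
144 s = 0 h 2 min 24 s.
Timecode: 00:02:24:09.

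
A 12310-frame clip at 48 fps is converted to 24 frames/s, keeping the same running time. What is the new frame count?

Target frames = source frames × (target rate / source rate) = 12310 × (24)/(48) = 12310 × 1/2 = 6155.

6155 frames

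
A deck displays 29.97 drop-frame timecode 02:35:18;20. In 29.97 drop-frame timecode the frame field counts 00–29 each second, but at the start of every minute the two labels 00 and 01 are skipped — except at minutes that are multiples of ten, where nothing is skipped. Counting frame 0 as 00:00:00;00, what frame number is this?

279280

As if non-drop at 30 labels/s: (2 × 3600 + 35 × 60 + 18) × 30 + 20 = 279560.
Minute boundaries passed: 155; those not divisible by 10: 155 − 15 = 140; dropped labels = 2 × 140 = 280.
Actual frame index = 279560 − 280 = 279280.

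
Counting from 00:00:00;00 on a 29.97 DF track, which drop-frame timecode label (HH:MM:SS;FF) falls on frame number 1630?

Ten DF minutes hold 17982 frames, so frame 1630 lies in block 0 (frames 0–17981) with 1630 frames into that block.
The block's first minute is 1800 frames and the rest 1798 each; 1630 frames reaches minute 0, so 0 × 18 + 0 × 2 = 0 labels have been skipped so far.
Adding those back, label number 1630 + 0 = 1630 at 30 labels/s is 54 s + 10 f = 0 h 0 min 54 s frame 10, i.e. 00:00:54;10.

00:00:54;10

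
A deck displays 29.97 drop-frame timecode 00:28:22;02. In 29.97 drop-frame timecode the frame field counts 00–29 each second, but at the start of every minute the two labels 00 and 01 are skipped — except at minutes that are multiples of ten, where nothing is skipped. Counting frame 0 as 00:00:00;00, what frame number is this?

51010

Complete 10-minute blocks: 2, each 17982 frames → 35964.
Remaining 8 whole minutes in the current block: 1800 + 7 × 1798 = 14386 frames.
Within the current minute: 22 × 30 + 2 − 2 = 660 (labels ;00/;01 skipped at this minute). Total = 35964 + 14386 + 660 = 51010.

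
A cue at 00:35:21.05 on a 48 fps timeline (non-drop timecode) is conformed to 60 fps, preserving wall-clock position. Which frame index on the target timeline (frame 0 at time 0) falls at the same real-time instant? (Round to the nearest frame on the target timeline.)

frame 127266

Source frame index: (0×3600 + 35×60 + 21) × 48 + 5 = 101813.
Real time: 101813 / (48) = 101813/48 s.
Target frame: (101813/48) × (60) = 509065/4 ≈ 127266.250 → 127266.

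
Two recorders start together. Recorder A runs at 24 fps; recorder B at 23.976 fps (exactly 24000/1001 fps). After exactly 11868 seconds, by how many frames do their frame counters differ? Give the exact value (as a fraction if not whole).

A emits 24 × 11868 = 284832 frames; B emits 24000/1001 × 11868 = 284832000/1001.
Difference = 284832/1001 frames (≈ 284.5475); B is behind A.

284832/1001 frames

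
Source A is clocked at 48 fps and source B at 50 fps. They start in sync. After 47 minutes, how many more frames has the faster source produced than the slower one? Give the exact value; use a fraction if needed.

5640 frames

47 min = 2820 s.
A emits 48 × 2820 = 135360 frames; B emits 50 × 2820 = 141000.
Difference = 5640 frames; B is ahead of A.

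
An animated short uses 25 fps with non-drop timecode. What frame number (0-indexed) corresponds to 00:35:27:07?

Total seconds to the label: (0 × 3600 + 35 × 60 + 27) = 2127.
Frame index = 2127 × 25 + 7 = 53182.

frame 53182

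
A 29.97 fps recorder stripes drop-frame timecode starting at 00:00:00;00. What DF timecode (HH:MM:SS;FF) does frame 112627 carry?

01:02:37;29

Each 10-minute DF block holds 10 × 60 × 30 − 9 × 2 = 17982 frames. 112627 ÷ 17982 → 6 full blocks, remainder 4735.
Within the partial block the first minute is 1800 frames and each further minute 1798, so 2 further minute boundaries passed. Total skipped labels = 18 × 6 + 2 × 2 = 112.
Non-drop label index = 112627 + 112 = 112739; at 30 labels/s that is 01:02:37:29, i.e. DF 01:02:37;29.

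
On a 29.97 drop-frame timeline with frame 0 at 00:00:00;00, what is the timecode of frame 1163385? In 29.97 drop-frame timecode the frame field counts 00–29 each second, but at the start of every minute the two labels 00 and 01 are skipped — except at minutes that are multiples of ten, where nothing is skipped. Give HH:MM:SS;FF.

10:46:58;09

Ten DF minutes hold 17982 frames, so frame 1163385 lies in block 64 (frames 1150848–1168829) with 12537 frames into that block.
The block's first minute is 1800 frames and the rest 1798 each; 12537 frames reaches minute 6, so 64 × 18 + 6 × 2 = 1164 labels have been skipped so far.
Adding those back, label number 1163385 + 1164 = 1164549 at 30 labels/s is 38818 s + 9 f = 10 h 46 min 58 s frame 9, i.e. 10:46:58;09.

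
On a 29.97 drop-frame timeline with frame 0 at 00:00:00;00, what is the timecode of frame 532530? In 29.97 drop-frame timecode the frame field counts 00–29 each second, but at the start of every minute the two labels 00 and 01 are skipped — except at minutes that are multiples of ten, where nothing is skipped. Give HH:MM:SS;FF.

Ten DF minutes hold 17982 frames, so frame 532530 lies in block 29 (frames 521478–539459) with 11052 frames into that block.
The block's first minute is 1800 frames and the rest 1798 each; 11052 frames reaches minute 6, so 29 × 18 + 6 × 2 = 534 labels have been skipped so far.
Adding those back, label number 532530 + 534 = 533064 at 30 labels/s is 17768 s + 24 f = 4 h 56 min 8 s frame 24, i.e. 04:56:08;24.

04:56:08;24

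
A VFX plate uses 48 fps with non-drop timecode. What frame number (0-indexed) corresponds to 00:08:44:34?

Total seconds to the label: (0 × 3600 + 8 × 60 + 44) = 524.
Frame index = 524 × 48 + 34 = 25186.

frame 25186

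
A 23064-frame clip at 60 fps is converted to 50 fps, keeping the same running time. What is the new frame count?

19220 frames

Target frames = source frames × (target rate / source rate) = 23064 × (50)/(60) = 23064 × 5/6 = 19220.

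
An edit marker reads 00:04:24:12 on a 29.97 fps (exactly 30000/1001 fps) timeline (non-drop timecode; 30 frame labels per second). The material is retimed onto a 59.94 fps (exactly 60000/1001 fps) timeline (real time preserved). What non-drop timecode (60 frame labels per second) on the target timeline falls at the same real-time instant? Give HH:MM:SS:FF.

00:04:24:24

Source frame index: (0×3600 + 4×60 + 24) × 30 + 12 = 7932.
Real time: 7932 / (30000/1001) = 661661/2500 s.
Target frame: (661661/2500) × (60000/1001) = 15864.
At 60 labels/s: frame 15864 → 00:04:24:24.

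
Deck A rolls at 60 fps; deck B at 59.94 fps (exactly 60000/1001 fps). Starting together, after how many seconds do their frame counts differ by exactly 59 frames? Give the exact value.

59059/60 seconds

The gap grows by |60000/1001 − 60| = 60/1001 frames per second.
Time for a 59-frame gap: 59 ÷ (60/1001) = 59059/60 s.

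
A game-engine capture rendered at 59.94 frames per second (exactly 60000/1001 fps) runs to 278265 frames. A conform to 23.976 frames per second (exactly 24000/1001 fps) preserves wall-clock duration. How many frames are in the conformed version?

Target frames = source frames × (target rate / source rate) = 278265 × (24000/1001)/(60000/1001) = 278265 × 2/5 = 111306.

111306 frames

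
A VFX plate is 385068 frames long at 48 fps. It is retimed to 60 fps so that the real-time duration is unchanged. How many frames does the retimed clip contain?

481335 frames

Target frames = source frames × (target rate / source rate) = 385068 × (60)/(48) = 385068 × 5/4 = 481335.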